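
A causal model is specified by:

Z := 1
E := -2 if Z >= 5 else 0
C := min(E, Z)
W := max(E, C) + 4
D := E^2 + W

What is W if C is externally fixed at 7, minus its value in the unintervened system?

The intervention breaks the incoming arrows to C: C := min(E, Z) no longer applies, and C = 7.
E = -2 if Z >= 5 else 0  [with Z=1]  = 0
W = max(E, C) + 4  [with E=0, C=7]  = 11
Without intervention: E = -2 if Z >= 5 else 0  [with Z=1]  = 0; C = min(E, Z)  [with E=0, Z=1]  = 0; W = max(E, C) + 4  [with E=0, C=0]  = 4.
Change = 11 − 4 = 7.

7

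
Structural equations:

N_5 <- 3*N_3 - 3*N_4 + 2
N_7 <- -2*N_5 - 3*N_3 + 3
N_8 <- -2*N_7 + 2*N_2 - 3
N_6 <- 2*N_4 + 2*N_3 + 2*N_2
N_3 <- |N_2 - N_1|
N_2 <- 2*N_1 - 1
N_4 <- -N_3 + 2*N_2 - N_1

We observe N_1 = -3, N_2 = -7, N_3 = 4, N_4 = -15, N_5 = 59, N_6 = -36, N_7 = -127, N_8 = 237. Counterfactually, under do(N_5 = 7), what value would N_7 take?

-23

Under do(N_5=7), the mechanism N_5 <- 3*N_3 - 3*N_4 + 2 is discarded; N_5 is fixed at 7.
N_2 = 2*N_1 - 1  [with N_1=-3]  = -7
N_3 = |N_2 - N_1|  [with N_2=-7, N_1=-3]  = 4
N_7 = -2*N_5 - 3*N_3 + 3  [with N_5=7, N_3=4]  = -23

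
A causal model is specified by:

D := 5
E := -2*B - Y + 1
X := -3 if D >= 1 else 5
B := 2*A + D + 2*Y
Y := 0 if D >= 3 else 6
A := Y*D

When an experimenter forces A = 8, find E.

The intervention breaks the incoming arrows to A: A := Y*D no longer applies, and A = 8.
Y = 0 if D >= 3 else 6  [with D=5]  = 0
B = 2*A + D + 2*Y  [with A=8, D=5, Y=0]  = 21
E = -2*B - Y + 1  [with B=21, Y=0]  = -41

-41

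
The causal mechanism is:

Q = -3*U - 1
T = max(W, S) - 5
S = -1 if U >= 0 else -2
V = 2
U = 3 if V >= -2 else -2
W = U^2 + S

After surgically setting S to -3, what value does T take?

1

do(S=-3) replaces the equation S = -1 if U >= 0 else -2 with the constant S = -3.
U = 3 if V >= -2 else -2  [with V=2]  = 3
W = U^2 + S  [with U=3, S=-3]  = 6
T = max(W, S) - 5  [with W=6, S=-3]  = 1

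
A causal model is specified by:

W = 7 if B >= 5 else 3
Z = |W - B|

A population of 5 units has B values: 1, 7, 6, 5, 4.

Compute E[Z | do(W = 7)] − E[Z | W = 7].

1.4

do(W=7) breaks W's dependence on B. With W=7 fixed, Z across the units is 6, 0, 1, 2, 3, mean 2.4.
Conditioning on W=7 selects the 3 unit(s) with B ∈ {7, 6, 5}. Their Z values: 0, 1, 2. Mean = 1.
Difference = 2.4 − 1 = 1.4.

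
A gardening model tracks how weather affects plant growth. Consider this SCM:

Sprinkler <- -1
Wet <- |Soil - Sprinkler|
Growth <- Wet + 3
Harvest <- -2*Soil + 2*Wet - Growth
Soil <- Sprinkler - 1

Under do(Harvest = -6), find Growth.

4

The intervention breaks the incoming arrows to Harvest: Harvest <- -2*Soil + 2*Wet - Growth no longer applies, and Harvest = -6.
Since Growth is not a descendant of the intervened variable, it is unaffected.
Soil = Sprinkler - 1  [with Sprinkler=-1]  = -2
Wet = |Soil - Sprinkler|  [with Soil=-2, Sprinkler=-1]  = 1
Growth = Wet + 3  [with Wet=1]  = 4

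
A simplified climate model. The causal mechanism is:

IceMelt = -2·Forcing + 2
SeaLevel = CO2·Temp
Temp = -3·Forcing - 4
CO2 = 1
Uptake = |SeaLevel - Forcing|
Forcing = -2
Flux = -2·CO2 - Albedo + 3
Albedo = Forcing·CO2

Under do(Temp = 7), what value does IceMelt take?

6

The intervention breaks the incoming arrows to Temp: Temp = -3·Forcing - 4 no longer applies, and Temp = 7.
IceMelt is not downstream of the intervention, so its value is determined by the original equations.
IceMelt = -2·Forcing + 2  [with Forcing=-2]  = 6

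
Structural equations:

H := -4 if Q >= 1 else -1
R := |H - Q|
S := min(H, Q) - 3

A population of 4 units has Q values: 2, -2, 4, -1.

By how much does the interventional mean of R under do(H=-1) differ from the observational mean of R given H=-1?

Every unit gets H=-1 under the intervention. R values become 3, 1, 5, 0; E[R|do(H=-1)] = 2.25.
E[R|H=-1] averages over only the 2 units with H=-1 (Q = -2, -1): R = 1, 0, mean 0.5.
Difference = 2.25 − 0.5 = 1.75.

1.75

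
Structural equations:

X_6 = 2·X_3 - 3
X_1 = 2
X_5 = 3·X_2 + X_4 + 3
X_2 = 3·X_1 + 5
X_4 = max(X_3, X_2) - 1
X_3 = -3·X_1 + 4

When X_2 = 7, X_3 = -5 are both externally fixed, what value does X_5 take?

30

Under do(X_2 = 7, X_3 = -5), each intervened variable's structural equation is replaced by its fixed value.
X_4 = max(X_3, X_2) - 1  [with X_3=-5, X_2=7]  = 6
X_5 = 3·X_2 + X_4 + 3  [with X_2=7, X_4=6]  = 30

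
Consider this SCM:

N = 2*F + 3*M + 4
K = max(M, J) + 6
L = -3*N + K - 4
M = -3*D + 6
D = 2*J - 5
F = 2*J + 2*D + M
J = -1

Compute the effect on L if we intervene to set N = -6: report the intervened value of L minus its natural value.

Under do(N=-6), the mechanism N = 2*F + 3*M + 4 is discarded; N is fixed at -6.
D = 2*J - 5  [with J=-1]  = -7
M = -3*D + 6  [with D=-7]  = 27
K = max(M, J) + 6  [with M=27, J=-1]  = 33
L = -3*N + K - 4  [with N=-6, K=33]  = 47
Without intervention: D = 2*J - 5  [with J=-1]  = -7; M = -3*D + 6  [with D=-7]  = 27; F = 2*J + 2*D + M  [with J=-1, D=-7, M=27]  = 11; N = 2*F + 3*M + 4  [with F=11, M=27]  = 107; K = max(M, J) + 6  [with M=27, J=-1]  = 33; L = -3*N + K - 4  [with N=107, K=33]  = -292.
Change = 47 − (-292) = 339.

339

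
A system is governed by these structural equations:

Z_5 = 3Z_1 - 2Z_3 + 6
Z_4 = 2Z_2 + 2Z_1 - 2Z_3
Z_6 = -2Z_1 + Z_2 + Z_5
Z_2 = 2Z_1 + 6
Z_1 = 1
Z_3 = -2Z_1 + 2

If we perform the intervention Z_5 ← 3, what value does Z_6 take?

9

The intervention breaks the incoming arrows to Z_5: Z_5 = 3Z_1 - 2Z_3 + 6 no longer applies, and Z_5 = 3.
Z_2 = 2Z_1 + 6  [with Z_1=1]  = 8
Z_6 = -2Z_1 + Z_2 + Z_5  [with Z_1=1, Z_2=8, Z_5=3]  = 9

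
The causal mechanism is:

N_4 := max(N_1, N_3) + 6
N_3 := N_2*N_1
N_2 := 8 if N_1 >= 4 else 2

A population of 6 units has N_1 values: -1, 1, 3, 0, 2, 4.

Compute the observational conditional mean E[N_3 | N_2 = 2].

2

E[N_3|N_2=2] averages over only the 5 units with N_2=2 (N_1 = -1, 1, 3, 0, 2): N_3 = -2, 2, 6, 0, 4, mean 2.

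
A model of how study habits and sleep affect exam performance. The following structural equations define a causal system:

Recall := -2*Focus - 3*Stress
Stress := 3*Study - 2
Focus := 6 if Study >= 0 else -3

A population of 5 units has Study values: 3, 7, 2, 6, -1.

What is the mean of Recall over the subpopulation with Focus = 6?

-46.5

E[Recall|Focus=6] averages over only the 4 units with Focus=6 (Study = 3, 7, 2, 6): Recall = -33, -69, -24, -60, mean -46.5.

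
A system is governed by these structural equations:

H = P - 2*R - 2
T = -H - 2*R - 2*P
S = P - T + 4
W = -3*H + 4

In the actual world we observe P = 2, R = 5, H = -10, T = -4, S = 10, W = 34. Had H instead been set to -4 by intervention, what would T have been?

-10

The intervention breaks the incoming arrows to H: H = P - 2*R - 2 no longer applies, and H = -4.
T = -H - 2*R - 2*P  [with H=-4, R=5, P=2]  = -10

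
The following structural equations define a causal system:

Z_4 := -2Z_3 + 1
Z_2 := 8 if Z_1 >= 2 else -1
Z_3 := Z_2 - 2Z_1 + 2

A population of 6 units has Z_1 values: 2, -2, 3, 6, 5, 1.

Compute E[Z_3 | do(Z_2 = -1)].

-4

The intervention sets Z_2=-1 in all 6 units regardless of Z_1. Recomputing Z_3 per unit gives -3, 5, -5, -11, -9, -1; average -4.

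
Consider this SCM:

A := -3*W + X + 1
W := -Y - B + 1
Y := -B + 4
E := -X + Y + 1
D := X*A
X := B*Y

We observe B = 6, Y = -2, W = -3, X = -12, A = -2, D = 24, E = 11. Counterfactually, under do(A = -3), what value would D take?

36

The intervention breaks the incoming arrows to A: A := -3*W + X + 1 no longer applies, and A = -3.
Y = -B + 4  [with B=6]  = -2
X = B*Y  [with B=6, Y=-2]  = -12
D = X*A  [with X=-12, A=-3]  = 36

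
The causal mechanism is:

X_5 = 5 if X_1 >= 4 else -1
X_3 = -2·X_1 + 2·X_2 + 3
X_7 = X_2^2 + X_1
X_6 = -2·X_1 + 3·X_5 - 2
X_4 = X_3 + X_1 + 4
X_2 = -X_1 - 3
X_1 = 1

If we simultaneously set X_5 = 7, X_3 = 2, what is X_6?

17

The joint intervention fixes X_5 = 7, X_3 = 2, removing each variable's own equation.
X_6 = -2·X_1 + 3·X_5 - 2  [with X_1=1, X_5=7]  = 17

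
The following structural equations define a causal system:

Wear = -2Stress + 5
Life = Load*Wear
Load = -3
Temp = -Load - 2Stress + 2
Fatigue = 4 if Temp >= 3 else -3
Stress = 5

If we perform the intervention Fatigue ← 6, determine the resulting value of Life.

15

The intervention breaks the incoming arrows to Fatigue: Fatigue = 4 if Temp >= 3 else -3 no longer applies, and Fatigue = 6.
Since Life is not a descendant of the intervened variable, it is unaffected.
Wear = -2Stress + 5  [with Stress=5]  = -5
Life = Load*Wear  [with Load=-3, Wear=-5]  = 15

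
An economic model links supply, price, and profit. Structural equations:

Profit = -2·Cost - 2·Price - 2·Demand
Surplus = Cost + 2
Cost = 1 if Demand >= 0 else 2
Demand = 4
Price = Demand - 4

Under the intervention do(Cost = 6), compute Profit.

The intervention breaks the incoming arrows to Cost: Cost = 1 if Demand >= 0 else 2 no longer applies, and Cost = 6.
Price = Demand - 4  [with Demand=4]  = 0
Profit = -2·Cost - 2·Price - 2·Demand  [with Cost=6, Price=0, Demand=4]  = -20

-20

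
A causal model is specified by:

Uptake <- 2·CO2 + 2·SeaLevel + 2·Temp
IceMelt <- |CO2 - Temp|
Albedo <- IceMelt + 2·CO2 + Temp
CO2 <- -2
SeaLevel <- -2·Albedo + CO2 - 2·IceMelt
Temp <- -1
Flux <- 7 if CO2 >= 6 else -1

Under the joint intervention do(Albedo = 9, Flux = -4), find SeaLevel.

-22

Setting Albedo = 9, Flux = -4 by intervention discards those variables' equations.
IceMelt = |CO2 - Temp|  [with CO2=-2, Temp=-1]  = 1
SeaLevel = -2·Albedo + CO2 - 2·IceMelt  [with Albedo=9, CO2=-2, IceMelt=1]  = -22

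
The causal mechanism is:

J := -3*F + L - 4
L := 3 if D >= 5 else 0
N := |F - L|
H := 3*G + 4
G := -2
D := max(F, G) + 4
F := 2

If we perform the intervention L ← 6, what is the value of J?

-4

Intervening sets L = 6 and removes its equation (L := 3 if D >= 5 else 0).
J = -3*F + L - 4  [with F=2, L=6]  = -4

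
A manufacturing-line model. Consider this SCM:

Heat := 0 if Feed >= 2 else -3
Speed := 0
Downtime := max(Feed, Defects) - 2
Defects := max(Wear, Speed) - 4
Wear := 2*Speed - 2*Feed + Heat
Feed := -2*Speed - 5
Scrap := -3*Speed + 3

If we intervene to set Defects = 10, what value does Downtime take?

8

Under do(Defects=10), the mechanism Defects := max(Wear, Speed) - 4 is discarded; Defects is fixed at 10.
Feed = -2*Speed - 5  [with Speed=0]  = -5
Downtime = max(Feed, Defects) - 2  [with Feed=-5, Defects=10]  = 8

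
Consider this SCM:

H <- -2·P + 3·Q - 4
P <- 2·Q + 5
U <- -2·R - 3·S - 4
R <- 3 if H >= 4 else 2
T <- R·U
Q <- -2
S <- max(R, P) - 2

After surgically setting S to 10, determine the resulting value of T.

-76

Under do(S=10), the mechanism S <- max(R, P) - 2 is discarded; S is fixed at 10.
P = 2·Q + 5  [with Q=-2]  = 1
H = -2·P + 3·Q - 4  [with P=1, Q=-2]  = -12
R = 3 if H >= 4 else 2  [with H=-12]  = 2
U = -2·R - 3·S - 4  [with R=2, S=10]  = -38
T = R·U  [with R=2, U=-38]  = -76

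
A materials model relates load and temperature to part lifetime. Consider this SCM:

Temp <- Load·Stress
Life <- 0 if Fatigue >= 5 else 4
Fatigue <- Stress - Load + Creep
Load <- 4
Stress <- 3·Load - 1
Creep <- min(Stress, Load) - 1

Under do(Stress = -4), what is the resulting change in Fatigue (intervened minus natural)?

-23

do(Stress=-4) replaces the equation Stress <- 3·Load - 1 with the constant Stress = -4.
Creep = min(Stress, Load) - 1  [with Stress=-4, Load=4]  = -5
Fatigue = Stress - Load + Creep  [with Stress=-4, Load=4, Creep=-5]  = -13
Without intervention: Stress = 3·Load - 1  [with Load=4]  = 11; Creep = min(Stress, Load) - 1  [with Stress=11, Load=4]  = 3; Fatigue = Stress - Load + Creep  [with Stress=11, Load=4, Creep=3]  = 10.
Change = -13 − 10 = -23.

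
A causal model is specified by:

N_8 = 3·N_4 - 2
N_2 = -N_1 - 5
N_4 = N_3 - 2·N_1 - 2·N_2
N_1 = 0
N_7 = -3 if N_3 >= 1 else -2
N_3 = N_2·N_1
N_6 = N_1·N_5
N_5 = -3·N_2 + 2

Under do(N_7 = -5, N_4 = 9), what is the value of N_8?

25

The joint intervention fixes N_7 = -5, N_4 = 9, removing each variable's own equation.
N_8 = 3·N_4 - 2  [with N_4=9]  = 25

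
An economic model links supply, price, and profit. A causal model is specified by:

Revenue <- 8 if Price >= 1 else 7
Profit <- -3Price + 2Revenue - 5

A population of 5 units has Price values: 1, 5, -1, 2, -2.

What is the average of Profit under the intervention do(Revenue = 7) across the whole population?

6

Every unit gets Revenue=7 under the intervention. Profit values become 6, -6, 12, 3, 15; E[Profit|do(Revenue=7)] = 6.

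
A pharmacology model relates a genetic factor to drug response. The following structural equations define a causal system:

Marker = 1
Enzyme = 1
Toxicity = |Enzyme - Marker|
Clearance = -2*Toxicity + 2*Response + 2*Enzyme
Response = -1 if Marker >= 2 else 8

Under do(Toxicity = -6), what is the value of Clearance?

30

Intervening sets Toxicity = -6 and removes its equation (Toxicity = |Enzyme - Marker|).
Response = -1 if Marker >= 2 else 8  [with Marker=1]  = 8
Clearance = -2*Toxicity + 2*Response + 2*Enzyme  [with Toxicity=-6, Response=8, Enzyme=1]  = 30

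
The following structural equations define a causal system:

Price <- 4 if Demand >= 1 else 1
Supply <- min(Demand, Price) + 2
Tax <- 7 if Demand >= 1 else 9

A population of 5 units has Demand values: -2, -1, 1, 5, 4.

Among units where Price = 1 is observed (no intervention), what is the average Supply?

Observing Price=1 restricts to units where Price's equation naturally yields 1: Demand ∈ {-2, -1}. In that subpopulation Supply = 0, 1, mean 0.5.

0.5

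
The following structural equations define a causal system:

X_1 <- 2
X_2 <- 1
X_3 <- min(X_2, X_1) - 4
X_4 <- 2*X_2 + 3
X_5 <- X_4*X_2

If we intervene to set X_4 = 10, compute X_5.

10

Intervening sets X_4 = 10 and removes its equation (X_4 <- 2*X_2 + 3).
X_5 = X_4*X_2  [with X_4=10, X_2=1]  = 10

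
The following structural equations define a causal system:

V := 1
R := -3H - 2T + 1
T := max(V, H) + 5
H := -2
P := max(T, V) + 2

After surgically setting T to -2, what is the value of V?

Under do(T=-2), the mechanism T := max(V, H) + 5 is discarded; T is fixed at -2.
Since V is not a descendant of the intervened variable, it is unaffected.

1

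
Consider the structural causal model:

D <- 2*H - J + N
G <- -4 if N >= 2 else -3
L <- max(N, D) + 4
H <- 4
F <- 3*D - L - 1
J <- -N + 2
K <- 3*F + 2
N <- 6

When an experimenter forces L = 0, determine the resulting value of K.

Under do(L=0), the mechanism L <- max(N, D) + 4 is discarded; L is fixed at 0.
J = -N + 2  [with N=6]  = -4
D = 2*H - J + N  [with H=4, J=-4, N=6]  = 18
F = 3*D - L - 1  [with D=18, L=0]  = 53
K = 3*F + 2  [with F=53]  = 161

161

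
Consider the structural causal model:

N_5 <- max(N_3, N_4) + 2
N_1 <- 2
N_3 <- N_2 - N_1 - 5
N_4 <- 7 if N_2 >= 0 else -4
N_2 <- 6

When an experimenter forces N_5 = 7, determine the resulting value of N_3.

do(N_5=7) replaces the equation N_5 <- max(N_3, N_4) + 2 with the constant N_5 = 7.
N_3 is not downstream of the intervention, so its value is determined by the original equations.
N_3 = N_2 - N_1 - 5  [with N_2=6, N_1=2]  = -1

-1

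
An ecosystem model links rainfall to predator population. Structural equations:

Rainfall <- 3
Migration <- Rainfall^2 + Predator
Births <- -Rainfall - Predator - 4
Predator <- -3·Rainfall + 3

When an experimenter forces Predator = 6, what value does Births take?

The intervention breaks the incoming arrows to Predator: Predator <- -3·Rainfall + 3 no longer applies, and Predator = 6.
Births = -Rainfall - Predator - 4  [with Rainfall=3, Predator=6]  = -13

-13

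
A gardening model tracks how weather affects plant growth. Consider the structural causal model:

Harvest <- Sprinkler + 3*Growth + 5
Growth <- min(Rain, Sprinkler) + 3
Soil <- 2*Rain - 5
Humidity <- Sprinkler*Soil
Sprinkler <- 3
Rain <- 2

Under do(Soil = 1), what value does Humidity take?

3

do(Soil=1) replaces the equation Soil <- 2*Rain - 5 with the constant Soil = 1.
Humidity = Sprinkler*Soil  [with Sprinkler=3, Soil=1]  = 3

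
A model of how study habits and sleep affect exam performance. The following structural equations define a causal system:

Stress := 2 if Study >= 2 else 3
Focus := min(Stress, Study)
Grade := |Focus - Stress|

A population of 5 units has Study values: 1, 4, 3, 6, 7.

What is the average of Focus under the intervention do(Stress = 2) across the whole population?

1.8

Every unit gets Stress=2 under the intervention. Focus values become 1, 2, 2, 2, 2; E[Focus|do(Stress=2)] = 1.8.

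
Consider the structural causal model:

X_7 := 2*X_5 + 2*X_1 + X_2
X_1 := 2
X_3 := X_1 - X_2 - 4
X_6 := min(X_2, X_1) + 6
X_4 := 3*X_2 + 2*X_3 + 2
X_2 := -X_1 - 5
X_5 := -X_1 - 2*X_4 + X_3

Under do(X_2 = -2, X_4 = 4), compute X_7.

-18

Setting X_2 = -2, X_4 = 4 by intervention discards those variables' equations.
X_3 = X_1 - X_2 - 4  [with X_1=2, X_2=-2]  = 0
X_5 = -X_1 - 2*X_4 + X_3  [with X_1=2, X_4=4, X_3=0]  = -10
X_7 = 2*X_5 + 2*X_1 + X_2  [with X_5=-10, X_1=2, X_2=-2]  = -18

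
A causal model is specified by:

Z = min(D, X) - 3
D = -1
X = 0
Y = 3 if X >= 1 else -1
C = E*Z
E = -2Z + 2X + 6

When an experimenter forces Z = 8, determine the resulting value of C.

-80

do(Z=8) replaces the equation Z = min(D, X) - 3 with the constant Z = 8.
E = -2Z + 2X + 6  [with Z=8, X=0]  = -10
C = E*Z  [with E=-10, Z=8]  = -80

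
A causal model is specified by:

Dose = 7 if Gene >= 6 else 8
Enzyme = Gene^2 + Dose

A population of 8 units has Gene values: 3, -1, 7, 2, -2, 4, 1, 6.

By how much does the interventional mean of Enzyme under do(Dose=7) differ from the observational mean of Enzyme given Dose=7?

-27.5

The intervention sets Dose=7 in all 8 units regardless of Gene. Recomputing Enzyme per unit gives 16, 8, 56, 11, 11, 23, 8, 43; average 22.
Conditioning on Dose=7 selects the 2 unit(s) with Gene ∈ {7, 6}. Their Enzyme values: 56, 43. Mean = 49.5.
Difference = 22 − 49.5 = -27.5.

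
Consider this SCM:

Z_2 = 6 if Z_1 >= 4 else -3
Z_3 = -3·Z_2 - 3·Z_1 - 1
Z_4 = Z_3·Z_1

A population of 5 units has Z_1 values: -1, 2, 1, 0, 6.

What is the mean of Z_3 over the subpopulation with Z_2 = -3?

E[Z_3|Z_2=-3] averages over only the 4 units with Z_2=-3 (Z_1 = -1, 2, 1, 0): Z_3 = 11, 2, 5, 8, mean 6.5.

6.5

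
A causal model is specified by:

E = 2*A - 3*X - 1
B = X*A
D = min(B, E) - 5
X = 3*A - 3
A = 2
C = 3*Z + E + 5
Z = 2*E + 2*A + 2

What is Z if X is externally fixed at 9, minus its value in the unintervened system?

do(X=9) replaces the equation X = 3*A - 3 with the constant X = 9.
E = 2*A - 3*X - 1  [with A=2, X=9]  = -24
Z = 2*E + 2*A + 2  [with E=-24, A=2]  = -42
Without intervention: X = 3*A - 3  [with A=2]  = 3; E = 2*A - 3*X - 1  [with A=2, X=3]  = -6; Z = 2*E + 2*A + 2  [with E=-6, A=2]  = -6.
Change = -42 − (-6) = -36.

-36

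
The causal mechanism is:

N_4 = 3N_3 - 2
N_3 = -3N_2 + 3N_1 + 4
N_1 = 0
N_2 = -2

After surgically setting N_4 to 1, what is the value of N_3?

10

Under do(N_4=1), the mechanism N_4 = 3N_3 - 2 is discarded; N_4 is fixed at 1.
Since N_3 is not a descendant of the intervened variable, it is unaffected.
N_3 = -3N_2 + 3N_1 + 4  [with N_2=-2, N_1=0]  = 10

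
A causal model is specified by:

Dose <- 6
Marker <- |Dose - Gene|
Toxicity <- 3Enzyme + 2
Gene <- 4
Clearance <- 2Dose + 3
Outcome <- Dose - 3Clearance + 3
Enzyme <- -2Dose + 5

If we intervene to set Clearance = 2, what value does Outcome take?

3

Intervening sets Clearance = 2 and removes its equation (Clearance <- 2Dose + 3).
Outcome = Dose - 3Clearance + 3  [with Dose=6, Clearance=2]  = 3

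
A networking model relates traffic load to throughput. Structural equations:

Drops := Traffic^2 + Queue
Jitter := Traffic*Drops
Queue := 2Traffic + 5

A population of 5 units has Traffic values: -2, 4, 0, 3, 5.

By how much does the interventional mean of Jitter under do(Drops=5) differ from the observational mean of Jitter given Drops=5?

15

Every unit gets Drops=5 under the intervention. Jitter values become -10, 20, 0, 15, 25; E[Jitter|do(Drops=5)] = 10.
Observing Drops=5 restricts to units where Drops's equation naturally yields 5: Traffic ∈ {-2, 0}. In that subpopulation Jitter = -10, 0, mean -5.
Difference = 10 − (-5) = 15.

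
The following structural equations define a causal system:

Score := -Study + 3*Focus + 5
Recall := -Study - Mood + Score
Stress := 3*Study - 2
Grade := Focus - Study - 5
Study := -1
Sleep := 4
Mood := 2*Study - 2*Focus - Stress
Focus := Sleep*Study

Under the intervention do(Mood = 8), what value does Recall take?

-13

Intervening sets Mood = 8 and removes its equation (Mood := 2*Study - 2*Focus - Stress).
Focus = Sleep*Study  [with Sleep=4, Study=-1]  = -4
Score = -Study + 3*Focus + 5  [with Study=-1, Focus=-4]  = -6
Recall = -Study - Mood + Score  [with Study=-1, Mood=8, Score=-6]  = -13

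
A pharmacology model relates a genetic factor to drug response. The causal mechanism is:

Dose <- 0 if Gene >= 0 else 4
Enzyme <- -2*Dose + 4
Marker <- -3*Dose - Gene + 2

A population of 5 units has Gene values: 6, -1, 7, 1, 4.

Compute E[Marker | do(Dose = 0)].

-1.4

Under do(Dose=0), Dose's equation is replaced by Dose=0 for every unit. Per-unit Marker: -4, 3, -5, 1, -2. Mean = -1.4.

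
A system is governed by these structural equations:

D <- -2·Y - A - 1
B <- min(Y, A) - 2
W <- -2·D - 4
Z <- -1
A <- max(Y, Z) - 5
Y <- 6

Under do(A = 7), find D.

-20

The intervention breaks the incoming arrows to A: A <- max(Y, Z) - 5 no longer applies, and A = 7.
D = -2·Y - A - 1  [with Y=6, A=7]  = -20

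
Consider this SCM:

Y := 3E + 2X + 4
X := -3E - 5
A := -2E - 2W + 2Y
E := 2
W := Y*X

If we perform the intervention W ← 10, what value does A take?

Intervening sets W = 10 and removes its equation (W := Y*X).
X = -3E - 5  [with E=2]  = -11
Y = 3E + 2X + 4  [with E=2, X=-11]  = -12
A = -2E - 2W + 2Y  [with E=2, W=10, Y=-12]  = -48

-48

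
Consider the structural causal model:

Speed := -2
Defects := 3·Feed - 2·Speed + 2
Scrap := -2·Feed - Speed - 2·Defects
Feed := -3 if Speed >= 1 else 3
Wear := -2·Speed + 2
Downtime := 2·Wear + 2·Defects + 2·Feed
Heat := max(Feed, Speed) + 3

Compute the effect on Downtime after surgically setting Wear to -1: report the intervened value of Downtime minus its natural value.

The intervention breaks the incoming arrows to Wear: Wear := -2·Speed + 2 no longer applies, and Wear = -1.
Feed = -3 if Speed >= 1 else 3  [with Speed=-2]  = 3
Defects = 3·Feed - 2·Speed + 2  [with Feed=3, Speed=-2]  = 15
Downtime = 2·Wear + 2·Defects + 2·Feed  [with Wear=-1, Defects=15, Feed=3]  = 34
Without intervention: Feed = -3 if Speed >= 1 else 3  [with Speed=-2]  = 3; Wear = -2·Speed + 2  [with Speed=-2]  = 6; Defects = 3·Feed - 2·Speed + 2  [with Feed=3, Speed=-2]  = 15; Downtime = 2·Wear + 2·Defects + 2·Feed  [with Wear=6, Defects=15, Feed=3]  = 48.
Change = 34 − 48 = -14.

-14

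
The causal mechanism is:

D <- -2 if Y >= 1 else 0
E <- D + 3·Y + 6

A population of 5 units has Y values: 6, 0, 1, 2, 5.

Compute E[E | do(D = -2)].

do(D=-2) breaks D's dependence on Y. With D=-2 fixed, E across the units is 22, 4, 7, 10, 19, mean 12.4.

12.4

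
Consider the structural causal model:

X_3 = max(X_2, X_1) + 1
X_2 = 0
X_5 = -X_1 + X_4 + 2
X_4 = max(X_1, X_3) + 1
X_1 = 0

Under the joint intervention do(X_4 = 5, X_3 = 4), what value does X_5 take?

The joint intervention fixes X_4 = 5, X_3 = 4, removing each variable's own equation.
X_5 = -X_1 + X_4 + 2  [with X_1=0, X_4=5]  = 7

7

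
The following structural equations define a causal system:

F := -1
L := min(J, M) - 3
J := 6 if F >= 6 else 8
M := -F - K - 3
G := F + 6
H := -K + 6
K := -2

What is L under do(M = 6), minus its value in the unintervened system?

The intervention breaks the incoming arrows to M: M := -F - K - 3 no longer applies, and M = 6.
J = 6 if F >= 6 else 8  [with F=-1]  = 8
L = min(J, M) - 3  [with J=8, M=6]  = 3
Without intervention: M = -F - K - 3  [with F=-1, K=-2]  = 0; J = 6 if F >= 6 else 8  [with F=-1]  = 8; L = min(J, M) - 3  [with J=8, M=0]  = -3.
Change = 3 − (-3) = 6.

6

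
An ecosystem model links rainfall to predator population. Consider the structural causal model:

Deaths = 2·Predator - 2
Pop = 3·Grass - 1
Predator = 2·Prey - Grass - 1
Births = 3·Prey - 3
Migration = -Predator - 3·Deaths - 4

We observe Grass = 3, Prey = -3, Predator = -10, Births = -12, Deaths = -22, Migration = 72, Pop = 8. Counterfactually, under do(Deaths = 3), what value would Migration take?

-3

The intervention breaks the incoming arrows to Deaths: Deaths = 2·Predator - 2 no longer applies, and Deaths = 3.
Predator = 2·Prey - Grass - 1  [with Prey=-3, Grass=3]  = -10
Migration = -Predator - 3·Deaths - 4  [with Predator=-10, Deaths=3]  = -3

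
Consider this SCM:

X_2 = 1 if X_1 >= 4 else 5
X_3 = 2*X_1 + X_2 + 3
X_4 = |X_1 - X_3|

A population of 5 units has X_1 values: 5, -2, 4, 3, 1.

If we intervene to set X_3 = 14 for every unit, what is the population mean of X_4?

Every unit gets X_3=14 under the intervention. X_4 values become 9, 16, 10, 11, 13; E[X_4|do(X_3=14)] = 11.8.

11.8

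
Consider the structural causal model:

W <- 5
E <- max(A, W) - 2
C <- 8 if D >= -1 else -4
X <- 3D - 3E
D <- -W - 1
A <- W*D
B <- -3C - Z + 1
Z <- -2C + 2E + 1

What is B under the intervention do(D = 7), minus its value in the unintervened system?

-72

do(D=7) replaces the equation D <- -W - 1 with the constant D = 7.
A = W*D  [with W=5, D=7]  = 35
E = max(A, W) - 2  [with A=35, W=5]  = 33
C = 8 if D >= -1 else -4  [with D=7]  = 8
Z = -2C + 2E + 1  [with C=8, E=33]  = 51
B = -3C - Z + 1  [with C=8, Z=51]  = -74
Without intervention: D = -W - 1  [with W=5]  = -6; A = W*D  [with W=5, D=-6]  = -30; E = max(A, W) - 2  [with A=-30, W=5]  = 3; C = 8 if D >= -1 else -4  [with D=-6]  = -4; Z = -2C + 2E + 1  [with C=-4, E=3]  = 15; B = -3C - Z + 1  [with C=-4, Z=15]  = -2.
Change = -74 − (-2) = -72.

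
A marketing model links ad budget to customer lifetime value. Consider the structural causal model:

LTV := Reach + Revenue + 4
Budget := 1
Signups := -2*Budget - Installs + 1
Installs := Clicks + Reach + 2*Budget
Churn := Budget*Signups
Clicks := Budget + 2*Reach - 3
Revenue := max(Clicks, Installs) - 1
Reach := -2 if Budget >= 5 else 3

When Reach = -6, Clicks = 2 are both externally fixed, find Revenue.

Under do(Reach = -6, Clicks = 2), each intervened variable's structural equation is replaced by its fixed value.
Installs = Clicks + Reach + 2*Budget  [with Clicks=2, Reach=-6, Budget=1]  = -2
Revenue = max(Clicks, Installs) - 1  [with Clicks=2, Installs=-2]  = 1

1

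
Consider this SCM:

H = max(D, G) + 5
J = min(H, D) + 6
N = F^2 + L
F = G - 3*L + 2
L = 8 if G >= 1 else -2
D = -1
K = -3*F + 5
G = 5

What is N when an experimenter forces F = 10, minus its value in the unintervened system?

-189

Under do(F=10), the mechanism F = G - 3*L + 2 is discarded; F is fixed at 10.
L = 8 if G >= 1 else -2  [with G=5]  = 8
N = F^2 + L  [with F=10, L=8]  = 108
Without intervention: L = 8 if G >= 1 else -2  [with G=5]  = 8; F = G - 3*L + 2  [with G=5, L=8]  = -17; N = F^2 + L  [with F=-17, L=8]  = 297.
Change = 108 − 297 = -189.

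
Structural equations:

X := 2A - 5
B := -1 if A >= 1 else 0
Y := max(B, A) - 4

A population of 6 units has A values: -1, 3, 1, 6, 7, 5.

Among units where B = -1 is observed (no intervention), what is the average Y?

E[Y|B=-1] averages over only the 5 units with B=-1 (A = 3, 1, 6, 7, 5): Y = -1, -3, 2, 3, 1, mean 0.4.

0.4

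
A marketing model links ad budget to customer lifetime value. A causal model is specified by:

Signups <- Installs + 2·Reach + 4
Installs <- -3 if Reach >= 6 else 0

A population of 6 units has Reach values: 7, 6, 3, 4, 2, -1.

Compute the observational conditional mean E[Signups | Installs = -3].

14

E[Signups|Installs=-3] averages over only the 2 units with Installs=-3 (Reach = 7, 6): Signups = 15, 13, mean 14.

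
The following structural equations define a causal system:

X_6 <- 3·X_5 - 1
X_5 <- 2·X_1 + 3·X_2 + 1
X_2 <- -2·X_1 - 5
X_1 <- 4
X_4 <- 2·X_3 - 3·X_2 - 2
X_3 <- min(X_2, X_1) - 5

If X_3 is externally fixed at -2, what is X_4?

33

The intervention breaks the incoming arrows to X_3: X_3 <- min(X_2, X_1) - 5 no longer applies, and X_3 = -2.
X_2 = -2·X_1 - 5  [with X_1=4]  = -13
X_4 = 2·X_3 - 3·X_2 - 2  [with X_3=-2, X_2=-13]  = 33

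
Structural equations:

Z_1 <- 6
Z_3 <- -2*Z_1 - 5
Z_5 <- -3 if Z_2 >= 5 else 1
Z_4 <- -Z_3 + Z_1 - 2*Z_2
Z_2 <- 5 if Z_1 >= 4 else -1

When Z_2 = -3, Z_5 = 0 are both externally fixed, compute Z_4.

The joint intervention fixes Z_2 = -3, Z_5 = 0, removing each variable's own equation.
Z_3 = -2*Z_1 - 5  [with Z_1=6]  = -17
Z_4 = -Z_3 + Z_1 - 2*Z_2  [with Z_3=-17, Z_1=6, Z_2=-3]  = 29

29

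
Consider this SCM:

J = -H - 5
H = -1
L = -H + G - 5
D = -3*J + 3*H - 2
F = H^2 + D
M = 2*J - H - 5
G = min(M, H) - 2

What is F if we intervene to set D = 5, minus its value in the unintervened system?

The intervention breaks the incoming arrows to D: D = -3*J + 3*H - 2 no longer applies, and D = 5.
F = H^2 + D  [with H=-1, D=5]  = 6
Without intervention: J = -H - 5  [with H=-1]  = -4; D = -3*J + 3*H - 2  [with J=-4, H=-1]  = 7; F = H^2 + D  [with H=-1, D=7]  = 8.
Change = 6 − 8 = -2.

-2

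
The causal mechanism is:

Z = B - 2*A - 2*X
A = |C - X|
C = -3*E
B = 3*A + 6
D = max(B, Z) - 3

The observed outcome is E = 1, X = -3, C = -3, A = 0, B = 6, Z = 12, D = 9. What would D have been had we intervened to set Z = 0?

Intervening sets Z = 0 and removes its equation (Z = B - 2*A - 2*X).
C = -3*E  [with E=1]  = -3
A = |C - X|  [with C=-3, X=-3]  = 0
B = 3*A + 6  [with A=0]  = 6
D = max(B, Z) - 3  [with B=6, Z=0]  = 3

3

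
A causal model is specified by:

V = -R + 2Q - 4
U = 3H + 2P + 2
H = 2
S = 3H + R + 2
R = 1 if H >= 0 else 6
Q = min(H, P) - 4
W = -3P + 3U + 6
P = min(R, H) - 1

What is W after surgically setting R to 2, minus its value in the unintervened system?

Under do(R=2), the mechanism R = 1 if H >= 0 else 6 is discarded; R is fixed at 2.
P = min(R, H) - 1  [with R=2, H=2]  = 1
U = 3H + 2P + 2  [with H=2, P=1]  = 10
W = -3P + 3U + 6  [with P=1, U=10]  = 33
Without intervention: R = 1 if H >= 0 else 6  [with H=2]  = 1; P = min(R, H) - 1  [with R=1, H=2]  = 0; U = 3H + 2P + 2  [with H=2, P=0]  = 8; W = -3P + 3U + 6  [with P=0, U=8]  = 30.
Change = 33 − 30 = 3.

3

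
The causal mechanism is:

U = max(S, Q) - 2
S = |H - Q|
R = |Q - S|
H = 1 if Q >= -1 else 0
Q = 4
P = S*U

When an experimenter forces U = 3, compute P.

9

The intervention breaks the incoming arrows to U: U = max(S, Q) - 2 no longer applies, and U = 3.
H = 1 if Q >= -1 else 0  [with Q=4]  = 1
S = |H - Q|  [with H=1, Q=4]  = 3
P = S*U  [with S=3, U=3]  = 9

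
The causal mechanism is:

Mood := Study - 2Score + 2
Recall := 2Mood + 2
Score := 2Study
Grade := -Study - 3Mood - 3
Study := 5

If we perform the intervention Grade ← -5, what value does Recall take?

-24

The intervention breaks the incoming arrows to Grade: Grade := -Study - 3Mood - 3 no longer applies, and Grade = -5.
Since Recall is not a descendant of the intervened variable, it is unaffected.
Score = 2Study  [with Study=5]  = 10
Mood = Study - 2Score + 2  [with Study=5, Score=10]  = -13
Recall = 2Mood + 2  [with Mood=-13]  = -24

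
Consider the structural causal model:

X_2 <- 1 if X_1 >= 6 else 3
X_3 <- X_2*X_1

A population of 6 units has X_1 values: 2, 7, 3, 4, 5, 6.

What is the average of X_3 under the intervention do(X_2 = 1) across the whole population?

4.5

do(X_2=1) breaks X_2's dependence on X_1. With X_2=1 fixed, X_3 across the units is 2, 7, 3, 4, 5, 6, mean 4.5.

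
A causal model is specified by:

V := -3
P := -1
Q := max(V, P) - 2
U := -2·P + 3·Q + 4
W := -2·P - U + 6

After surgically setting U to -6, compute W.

Intervening sets U = -6 and removes its equation (U := -2·P + 3·Q + 4).
W = -2·P - U + 6  [with P=-1, U=-6]  = 14

14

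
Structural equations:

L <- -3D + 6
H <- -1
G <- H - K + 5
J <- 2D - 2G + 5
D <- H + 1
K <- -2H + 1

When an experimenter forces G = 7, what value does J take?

-9

Under do(G=7), the mechanism G <- H - K + 5 is discarded; G is fixed at 7.
D = H + 1  [with H=-1]  = 0
J = 2D - 2G + 5  [with D=0, G=7]  = -9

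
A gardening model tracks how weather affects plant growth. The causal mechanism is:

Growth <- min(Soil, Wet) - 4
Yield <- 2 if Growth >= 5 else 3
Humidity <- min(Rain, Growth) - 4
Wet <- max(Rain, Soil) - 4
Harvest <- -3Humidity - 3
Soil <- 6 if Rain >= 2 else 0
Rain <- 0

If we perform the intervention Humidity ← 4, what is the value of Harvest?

-15

Under do(Humidity=4), the mechanism Humidity <- min(Rain, Growth) - 4 is discarded; Humidity is fixed at 4.
Harvest = -3Humidity - 3  [with Humidity=4]  = -15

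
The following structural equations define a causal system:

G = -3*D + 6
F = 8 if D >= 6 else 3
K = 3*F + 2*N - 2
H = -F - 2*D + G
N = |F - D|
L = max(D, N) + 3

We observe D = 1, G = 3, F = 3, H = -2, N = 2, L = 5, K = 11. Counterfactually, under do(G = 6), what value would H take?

Under do(G=6), the mechanism G = -3*D + 6 is discarded; G is fixed at 6.
F = 8 if D >= 6 else 3  [with D=1]  = 3
H = -F - 2*D + G  [with F=3, D=1, G=6]  = 1

1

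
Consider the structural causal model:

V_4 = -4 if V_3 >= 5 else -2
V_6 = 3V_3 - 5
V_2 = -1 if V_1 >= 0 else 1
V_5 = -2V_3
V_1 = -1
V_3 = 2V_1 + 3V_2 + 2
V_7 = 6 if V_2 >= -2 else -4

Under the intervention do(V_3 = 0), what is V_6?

The intervention breaks the incoming arrows to V_3: V_3 = 2V_1 + 3V_2 + 2 no longer applies, and V_3 = 0.
V_6 = 3V_3 - 5  [with V_3=0]  = -5

-5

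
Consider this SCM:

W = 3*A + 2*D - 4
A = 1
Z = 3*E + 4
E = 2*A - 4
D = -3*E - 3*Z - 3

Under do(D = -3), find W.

-7

Intervening sets D = -3 and removes its equation (D = -3*E - 3*Z - 3).
W = 3*A + 2*D - 4  [with A=1, D=-3]  = -7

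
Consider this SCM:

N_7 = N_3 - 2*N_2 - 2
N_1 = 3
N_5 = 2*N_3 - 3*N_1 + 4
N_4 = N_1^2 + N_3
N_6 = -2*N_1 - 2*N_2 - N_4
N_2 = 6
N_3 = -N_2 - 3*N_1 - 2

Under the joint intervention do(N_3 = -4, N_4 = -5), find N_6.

-13

Setting N_3 = -4, N_4 = -5 by intervention discards those variables' equations.
N_6 = -2*N_1 - 2*N_2 - N_4  [with N_1=3, N_2=6, N_4=-5]  = -13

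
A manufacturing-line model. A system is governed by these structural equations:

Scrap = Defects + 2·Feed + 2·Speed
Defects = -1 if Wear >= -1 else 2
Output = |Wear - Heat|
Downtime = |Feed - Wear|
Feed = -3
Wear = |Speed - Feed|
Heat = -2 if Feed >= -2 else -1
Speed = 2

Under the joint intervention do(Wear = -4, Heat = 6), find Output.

The joint intervention fixes Wear = -4, Heat = 6, removing each variable's own equation.
Output = |Wear - Heat|  [with Wear=-4, Heat=6]  = 10

10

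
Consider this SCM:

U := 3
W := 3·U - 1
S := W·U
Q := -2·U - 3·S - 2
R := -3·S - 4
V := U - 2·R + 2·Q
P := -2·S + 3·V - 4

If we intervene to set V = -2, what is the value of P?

Intervening sets V = -2 and removes its equation (V := U - 2·R + 2·Q).
W = 3·U - 1  [with U=3]  = 8
S = W·U  [with W=8, U=3]  = 24
P = -2·S + 3·V - 4  [with S=24, V=-2]  = -58

-58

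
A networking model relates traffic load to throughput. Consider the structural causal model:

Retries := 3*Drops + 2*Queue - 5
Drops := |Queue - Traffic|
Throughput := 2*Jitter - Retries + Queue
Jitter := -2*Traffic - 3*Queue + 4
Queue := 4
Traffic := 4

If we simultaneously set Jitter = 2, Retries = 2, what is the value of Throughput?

Setting Jitter = 2, Retries = 2 by intervention discards those variables' equations.
Throughput = 2*Jitter - Retries + Queue  [with Jitter=2, Retries=2, Queue=4]  = 6

6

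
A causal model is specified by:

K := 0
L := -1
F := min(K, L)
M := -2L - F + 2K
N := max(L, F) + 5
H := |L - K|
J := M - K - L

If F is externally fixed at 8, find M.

The intervention breaks the incoming arrows to F: F := min(K, L) no longer applies, and F = 8.
M = -2L - F + 2K  [with L=-1, F=8, K=0]  = -6

-6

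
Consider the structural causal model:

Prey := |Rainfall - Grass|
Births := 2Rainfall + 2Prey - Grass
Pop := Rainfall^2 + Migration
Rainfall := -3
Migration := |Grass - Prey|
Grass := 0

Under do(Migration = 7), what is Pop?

16

The intervention breaks the incoming arrows to Migration: Migration := |Grass - Prey| no longer applies, and Migration = 7.
Pop = Rainfall^2 + Migration  [with Rainfall=-3, Migration=7]  = 16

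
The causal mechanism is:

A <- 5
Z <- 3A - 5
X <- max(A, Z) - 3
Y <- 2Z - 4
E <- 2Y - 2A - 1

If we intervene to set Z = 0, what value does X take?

2

The intervention breaks the incoming arrows to Z: Z <- 3A - 5 no longer applies, and Z = 0.
X = max(A, Z) - 3  [with A=5, Z=0]  = 2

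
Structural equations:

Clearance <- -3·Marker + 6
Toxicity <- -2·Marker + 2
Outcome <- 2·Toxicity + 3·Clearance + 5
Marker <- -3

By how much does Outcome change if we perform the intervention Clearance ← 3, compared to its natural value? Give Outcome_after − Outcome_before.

-36

The intervention breaks the incoming arrows to Clearance: Clearance <- -3·Marker + 6 no longer applies, and Clearance = 3.
Toxicity = -2·Marker + 2  [with Marker=-3]  = 8
Outcome = 2·Toxicity + 3·Clearance + 5  [with Toxicity=8, Clearance=3]  = 30
Without intervention: Toxicity = -2·Marker + 2  [with Marker=-3]  = 8; Clearance = -3·Marker + 6  [with Marker=-3]  = 15; Outcome = 2·Toxicity + 3·Clearance + 5  [with Toxicity=8, Clearance=15]  = 66.
Change = 30 − 66 = -36.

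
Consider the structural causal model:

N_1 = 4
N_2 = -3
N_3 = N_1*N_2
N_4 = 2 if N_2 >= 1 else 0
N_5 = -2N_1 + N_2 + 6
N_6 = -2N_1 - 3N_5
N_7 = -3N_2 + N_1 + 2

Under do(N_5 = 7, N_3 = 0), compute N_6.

-29

The joint intervention fixes N_5 = 7, N_3 = 0, removing each variable's own equation.
N_6 = -2N_1 - 3N_5  [with N_1=4, N_5=7]  = -29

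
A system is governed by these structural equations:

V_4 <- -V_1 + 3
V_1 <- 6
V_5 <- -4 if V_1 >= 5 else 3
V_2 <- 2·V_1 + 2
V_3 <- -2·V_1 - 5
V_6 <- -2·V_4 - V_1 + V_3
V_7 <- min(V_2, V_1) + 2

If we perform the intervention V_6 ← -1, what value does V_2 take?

14

do(V_6=-1) replaces the equation V_6 <- -2·V_4 - V_1 + V_3 with the constant V_6 = -1.
V_2 is not downstream of the intervention, so its value is determined by the original equations.
V_2 = 2·V_1 + 2  [with V_1=6]  = 14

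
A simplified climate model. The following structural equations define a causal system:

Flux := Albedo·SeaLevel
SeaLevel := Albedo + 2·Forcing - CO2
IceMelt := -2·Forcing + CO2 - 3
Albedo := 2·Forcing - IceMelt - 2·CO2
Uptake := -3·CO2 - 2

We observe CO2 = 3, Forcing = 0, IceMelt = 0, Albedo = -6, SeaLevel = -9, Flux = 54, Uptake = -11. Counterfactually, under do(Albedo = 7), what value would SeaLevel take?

Intervening sets Albedo = 7 and removes its equation (Albedo := 2·Forcing - IceMelt - 2·CO2).
SeaLevel = Albedo + 2·Forcing - CO2  [with Albedo=7, Forcing=0, CO2=3]  = 4

4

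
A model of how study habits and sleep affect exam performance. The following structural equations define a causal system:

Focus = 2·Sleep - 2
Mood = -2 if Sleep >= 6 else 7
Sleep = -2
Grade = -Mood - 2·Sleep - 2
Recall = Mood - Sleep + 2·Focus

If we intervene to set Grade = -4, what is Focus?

Under do(Grade=-4), the mechanism Grade = -Mood - 2·Sleep - 2 is discarded; Grade is fixed at -4.
No directed path runs from Grade to Focus, so Focus keeps its natural value.
Focus = 2·Sleep - 2  [with Sleep=-2]  = -6

-6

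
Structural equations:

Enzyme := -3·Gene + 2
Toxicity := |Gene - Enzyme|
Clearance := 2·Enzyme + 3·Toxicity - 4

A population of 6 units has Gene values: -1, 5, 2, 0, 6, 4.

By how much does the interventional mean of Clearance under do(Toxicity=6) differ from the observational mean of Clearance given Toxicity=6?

do(Toxicity=6) breaks Toxicity's dependence on Gene. With Toxicity=6 fixed, Clearance across the units is 24, -12, 6, 18, -18, -6, mean 2.
Observing Toxicity=6 restricts to units where Toxicity's equation naturally yields 6: Gene ∈ {-1, 2}. In that subpopulation Clearance = 24, 6, mean 15.
Difference = 2 − 15 = -13.

-13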